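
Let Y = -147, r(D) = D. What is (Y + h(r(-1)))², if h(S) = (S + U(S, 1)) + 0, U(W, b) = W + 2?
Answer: 21609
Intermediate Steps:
U(W, b) = 2 + W
h(S) = 2 + 2*S (h(S) = (S + (2 + S)) + 0 = (2 + 2*S) + 0 = 2 + 2*S)
(Y + h(r(-1)))² = (-147 + (2 + 2*(-1)))² = (-147 + (2 - 2))² = (-147 + 0)² = (-147)² = 21609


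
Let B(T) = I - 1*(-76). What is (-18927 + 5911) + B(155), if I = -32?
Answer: -12972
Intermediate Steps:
B(T) = 44 (B(T) = -32 - 1*(-76) = -32 + 76 = 44)
(-18927 + 5911) + B(155) = (-18927 + 5911) + 44 = -13016 + 44 = -12972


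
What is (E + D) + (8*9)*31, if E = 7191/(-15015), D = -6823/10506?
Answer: 117304874963/52582530 ≈ 2230.9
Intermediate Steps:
D = -6823/10506 (D = -6823*1/10506 = -6823/10506 ≈ -0.64944)
E = -2397/5005 (E = 7191*(-1/15015) = -2397/5005 ≈ -0.47892)
(E + D) + (8*9)*31 = (-2397/5005 - 6823/10506) + (8*9)*31 = -59331997/52582530 + 72*31 = -59331997/52582530 + 2232 = 117304874963/52582530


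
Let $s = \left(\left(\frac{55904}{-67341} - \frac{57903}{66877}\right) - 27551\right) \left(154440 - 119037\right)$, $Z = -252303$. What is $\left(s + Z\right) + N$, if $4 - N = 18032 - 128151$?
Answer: $- \frac{1464544433255041958}{1501188019} \approx -9.7559 \cdot 10^{8}$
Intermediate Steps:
$N = 110123$ ($N = 4 - \left(18032 - 128151\right) = 4 - -110119 = 4 + 110119 = 110123$)
$s = - \frac{1464330994342500538}{1501188019}$ ($s = \left(\left(55904 \left(- \frac{1}{67341}\right) - \frac{57903}{66877}\right) - 27551\right) 35403 = \left(\left(- \frac{55904}{67341} - \frac{57903}{66877}\right) - 27551\right) 35403 = \left(- \frac{7637937731}{4503564057} - 27551\right) 35403 = \left(- \frac{124085331272138}{4503564057}\right) 35403 = - \frac{1464330994342500538}{1501188019} \approx -9.7545 \cdot 10^{8}$)
$\left(s + Z\right) + N = \left(- \frac{1464330994342500538}{1501188019} - 252303\right) + 110123 = - \frac{1464709748583258295}{1501188019} + 110123 = - \frac{1464544433255041958}{1501188019}$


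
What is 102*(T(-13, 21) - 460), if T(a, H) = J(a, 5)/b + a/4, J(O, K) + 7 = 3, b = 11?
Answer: -1040349/22 ≈ -47289.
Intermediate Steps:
J(O, K) = -4 (J(O, K) = -7 + 3 = -4)
T(a, H) = -4/11 + a/4
102*(T(-13, 21) - 460) = 102*((-4/11 + (¼)*(-13)) - 460) = 102*((-4/11 - 13/4) - 460) = 102*(-159/44 - 460) = 102*(-20399/44) = -1040349/22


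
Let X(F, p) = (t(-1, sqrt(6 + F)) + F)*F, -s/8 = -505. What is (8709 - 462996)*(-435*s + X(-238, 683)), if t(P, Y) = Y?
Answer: 772631340972 + 216240612*I*sqrt(58) ≈ 7.7263e+11 + 1.6468e+9*I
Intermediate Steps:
s = 4040 (s = -8*(-505) = 4040)
X(F, p) = F*(F + sqrt(6 + F)) (X(F, p) = (sqrt(6 + F) + F)*F = (F + sqrt(6 + F))*F = F*(F + sqrt(6 + F)))
(8709 - 462996)*(-435*s + X(-238, 683)) = (8709 - 462996)*(-435*4040 - 238*(-238 + sqrt(6 - 238))) = -454287*(-1757400 - 238*(-238 + sqrt(-232))) = -454287*(-1757400 - 238*(-238 + 2*I*sqrt(58))) = -454287*(-1757400 + (56644 - 476*I*sqrt(58))) = -454287*(-1700756 - 476*I*sqrt(58)) = 772631340972 + 216240612*I*sqrt(58)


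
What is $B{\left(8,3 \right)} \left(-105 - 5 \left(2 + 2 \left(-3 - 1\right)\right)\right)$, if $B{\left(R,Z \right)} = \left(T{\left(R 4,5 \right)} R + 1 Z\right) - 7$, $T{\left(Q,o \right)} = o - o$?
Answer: $300$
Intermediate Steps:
$T{\left(Q,o \right)} = 0$
$B{\left(R,Z \right)} = -7 + Z$ ($B{\left(R,Z \right)} = \left(0 R + 1 Z\right) - 7 = \left(0 + Z\right) - 7 = Z - 7 = -7 + Z$)
$B{\left(8,3 \right)} \left(-105 - 5 \left(2 + 2 \left(-3 - 1\right)\right)\right) = \left(-7 + 3\right) \left(-105 - 5 \left(2 + 2 \left(-3 - 1\right)\right)\right) = - 4 \left(-105 - 5 \left(2 + 2 \left(-4\right)\right)\right) = - 4 \left(-105 - 5 \left(2 - 8\right)\right) = - 4 \left(-105 - -30\right) = - 4 \left(-105 + 30\right) = \left(-4\right) \left(-75\right) = 300$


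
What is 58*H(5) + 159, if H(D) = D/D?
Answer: 217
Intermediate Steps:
H(D) = 1
58*H(5) + 159 = 58*1 + 159 = 58 + 159 = 217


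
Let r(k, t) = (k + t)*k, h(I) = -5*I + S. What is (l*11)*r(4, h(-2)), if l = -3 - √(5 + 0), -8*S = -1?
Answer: -3729/2 - 1243*√5/2 ≈ -3254.2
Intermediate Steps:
S = ⅛ (S = -⅛*(-1) = ⅛ ≈ 0.12500)
h(I) = ⅛ - 5*I (h(I) = -5*I + ⅛ = ⅛ - 5*I)
r(k, t) = k*(k + t)
l = -3 - √5 ≈ -5.2361
(l*11)*r(4, h(-2)) = ((-3 - √5)*11)*(4*(4 + (⅛ - 5*(-2)))) = (-33 - 11*√5)*(4*(4 + (⅛ + 10))) = (-33 - 11*√5)*(4*(4 + 81/8)) = (-33 - 11*√5)*(4*(113/8)) = (-33 - 11*√5)*(113/2) = -3729/2 - 1243*√5/2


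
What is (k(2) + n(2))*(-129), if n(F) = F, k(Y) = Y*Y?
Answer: -774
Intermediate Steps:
k(Y) = Y²
(k(2) + n(2))*(-129) = (2² + 2)*(-129) = (4 + 2)*(-129) = 6*(-129) = -774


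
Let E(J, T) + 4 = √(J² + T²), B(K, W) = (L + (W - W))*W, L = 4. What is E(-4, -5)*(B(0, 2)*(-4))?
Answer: 128 - 32*√41 ≈ -76.900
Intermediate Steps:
B(K, W) = 4*W (B(K, W) = (4 + (W - W))*W = (4 + 0)*W = 4*W)
E(J, T) = -4 + √(J² + T²)
E(-4, -5)*(B(0, 2)*(-4)) = (-4 + √((-4)² + (-5)²))*((4*2)*(-4)) = (-4 + √(16 + 25))*(8*(-4)) = (-4 + √41)*(-32) = 128 - 32*√41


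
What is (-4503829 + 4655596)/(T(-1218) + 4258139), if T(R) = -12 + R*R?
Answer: 151767/5741651 ≈ 0.026433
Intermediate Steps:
T(R) = -12 + R**2
(-4503829 + 4655596)/(T(-1218) + 4258139) = (-4503829 + 4655596)/((-12 + (-1218)**2) + 4258139) = 151767/((-12 + 1483524) + 4258139) = 151767/(1483512 + 4258139) = 151767/5741651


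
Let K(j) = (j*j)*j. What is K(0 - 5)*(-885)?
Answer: 110625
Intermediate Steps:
K(j) = j³ (K(j) = j²*j = j³)
K(0 - 5)*(-885) = (0 - 5)³*(-885) = (-5)³*(-885) = -125*(-885) = 110625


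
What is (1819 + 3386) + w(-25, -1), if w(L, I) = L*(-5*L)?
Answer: 2080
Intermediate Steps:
w(L, I) = -5*L²
(1819 + 3386) + w(-25, -1) = (1819 + 3386) - 5*(-25)² = 5205 - 5*625 = 5205 - 3125 = 2080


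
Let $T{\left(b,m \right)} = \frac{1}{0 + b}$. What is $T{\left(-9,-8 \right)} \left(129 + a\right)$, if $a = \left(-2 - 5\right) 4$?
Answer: $- \frac{101}{9} \approx -11.222$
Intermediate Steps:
$T{\left(b,m \right)} = \frac{1}{b}$
$a = -28$ ($a = \left(-7\right) 4 = -28$)
$T{\left(-9,-8 \right)} \left(129 + a\right) = \frac{129 - 28}{-9} = \left(- \frac{1}{9}\right) 101 = - \frac{101}{9}$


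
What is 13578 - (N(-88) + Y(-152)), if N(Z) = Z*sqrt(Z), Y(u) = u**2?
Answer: -9526 + 176*I*sqrt(22) ≈ -9526.0 + 825.51*I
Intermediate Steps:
N(Z) = Z**(3/2)
13578 - (N(-88) + Y(-152)) = 13578 - ((-88)**(3/2) + (-152)**2) = 13578 - (-176*I*sqrt(22) + 23104) = 13578 - (23104 - 176*I*sqrt(22)) = 13578 + (-23104 + 176*I*sqrt(22)) = -9526 + 176*I*sqrt(22)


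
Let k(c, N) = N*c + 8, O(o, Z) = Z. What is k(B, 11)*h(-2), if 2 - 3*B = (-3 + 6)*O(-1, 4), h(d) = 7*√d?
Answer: -602*I*√2/3 ≈ -283.79*I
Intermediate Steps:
B = -10/3 (B = ⅔ - (-3 + 6)*4/3 = ⅔ - 4 = -10/3 ≈ -3.3333)
k(c, N) = 8 + N*c
k(B, 11)*h(-2) = (8 + 11*(-10/3))*(7*√(-2)) = (8 - 110/3)*(7*(I*√2)) = -602*I*√2/3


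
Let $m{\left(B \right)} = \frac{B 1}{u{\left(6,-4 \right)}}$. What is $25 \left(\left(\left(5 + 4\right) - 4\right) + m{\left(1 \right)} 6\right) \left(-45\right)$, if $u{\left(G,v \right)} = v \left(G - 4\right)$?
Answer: $- \frac{19125}{4} \approx -4781.3$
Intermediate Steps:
$u{\left(G,v \right)} = v \left(-4 + G\right)$
$m{\left(B \right)} = - \frac{B}{8}$ ($m{\left(B \right)} = \frac{B 1}{\left(-4\right) \left(-4 + 6\right)} = \frac{B}{\left(-4\right) 2} = \frac{B}{-8} = B \left(- \frac{1}{8}\right) = - \frac{B}{8}$)
$25 \left(\left(\left(5 + 4\right) - 4\right) + m{\left(1 \right)} 6\right) \left(-45\right) = 25 \left(\left(\left(5 + 4\right) - 4\right) + \left(- \frac{1}{8}\right) 1 \cdot 6\right) \left(-45\right) = 25 \left(\left(9 - 4\right) - \frac{3}{4}\right) \left(-45\right) = 25 \left(5 - \frac{3}{4}\right) \left(-45\right) = 25 \cdot \frac{17}{4} \left(-45\right) = \frac{425}{4} \left(-45\right) = - \frac{19125}{4}$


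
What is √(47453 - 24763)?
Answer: √22690 ≈ 150.63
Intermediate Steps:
√(47453 - 24763) = √22690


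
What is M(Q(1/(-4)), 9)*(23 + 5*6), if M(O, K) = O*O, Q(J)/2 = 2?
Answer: 848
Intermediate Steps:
Q(J) = 4 (Q(J) = 2*2 = 4)
M(O, K) = O²
M(Q(1/(-4)), 9)*(23 + 5*6) = 4²*(23 + 5*6) = 16*(23 + 30) = 16*53 = 848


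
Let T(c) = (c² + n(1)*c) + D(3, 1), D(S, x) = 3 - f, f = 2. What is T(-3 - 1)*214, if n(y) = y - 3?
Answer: 5350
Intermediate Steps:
n(y) = -3 + y
D(S, x) = 1 (D(S, x) = 3 - 1*2 = 3 - 2 = 1)
T(c) = 1 + c² - 2*c (T(c) = (c² + (-3 + 1)*c) + 1 = (c² - 2*c) + 1 = 1 + c² - 2*c)
T(-3 - 1)*214 = (1 + (-3 - 1)² - 2*(-3 - 1))*214 = (1 + (-4)² - 2*(-4))*214 = (1 + 16 + 8)*214 = 25*214 = 5350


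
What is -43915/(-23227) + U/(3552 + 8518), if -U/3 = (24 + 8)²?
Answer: 229350353/140174945 ≈ 1.6362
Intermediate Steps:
U = -3072 (U = -3*(24 + 8)² = -3*32² = -3*1024 = -3072)
-43915/(-23227) + U/(3552 + 8518) = -43915/(-23227) - 3072/(3552 + 8518) = -43915*(-1/23227) - 3072/12070 = 43915/23227 - 3072*1/12070 = 43915/23227 - 1536/6035 = 229350353/140174945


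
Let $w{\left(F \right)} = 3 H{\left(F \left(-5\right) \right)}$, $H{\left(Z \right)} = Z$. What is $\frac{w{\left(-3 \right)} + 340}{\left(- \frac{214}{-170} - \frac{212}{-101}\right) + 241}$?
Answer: $\frac{3305225}{2097812} \approx 1.5756$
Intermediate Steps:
$w{\left(F \right)} = - 15 F$ ($w{\left(F \right)} = 3 F \left(-5\right) = 3 \left(- 5 F\right) = - 15 F$)
$\frac{w{\left(-3 \right)} + 340}{\left(- \frac{214}{-170} - \frac{212}{-101}\right) + 241} = \frac{\left(-15\right) \left(-3\right) + 340}{\left(- \frac{214}{-170} - \frac{212}{-101}\right) + 241} = \frac{45 + 340}{\left(\left(-214\right) \left(- \frac{1}{170}\right) - - \frac{212}{101}\right) + 241} = \frac{385}{\left(\frac{107}{85} + \frac{212}{101}\right) + 241} = \frac{385}{\frac{28827}{8585} + 241} = \frac{385}{\frac{2097812}{8585}} = 385 \cdot \frac{8585}{2097812} = \frac{3305225}{2097812}$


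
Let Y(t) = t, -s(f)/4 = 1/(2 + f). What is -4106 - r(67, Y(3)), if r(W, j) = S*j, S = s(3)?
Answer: -20518/5 ≈ -4103.6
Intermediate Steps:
s(f) = -4/(2 + f)
S = -⅘ (S = -4/(2 + 3) = -4/5 = -4*⅕ = -⅘ ≈ -0.80000)
r(W, j) = -4*j/5
-4106 - r(67, Y(3)) = -4106 - (-4)*3/5 = -4106 - 1*(-12/5) = -4106 + 12/5 = -20518/5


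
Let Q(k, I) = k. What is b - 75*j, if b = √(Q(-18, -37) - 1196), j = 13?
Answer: -975 + I*√1214 ≈ -975.0 + 34.843*I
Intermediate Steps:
b = I*√1214 (b = √(-18 - 1196) = √(-1214) = I*√1214 ≈ 34.843*I)
b - 75*j = I*√1214 - 75*13 = I*√1214 - 1*975 = I*√1214 - 975 = -975 + I*√1214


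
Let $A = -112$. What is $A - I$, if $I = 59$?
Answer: $-171$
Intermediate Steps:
$A - I = -112 - 59 = -171$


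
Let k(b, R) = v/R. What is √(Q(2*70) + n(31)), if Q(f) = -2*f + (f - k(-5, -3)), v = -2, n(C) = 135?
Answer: I*√51/3 ≈ 2.3805*I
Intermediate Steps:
k(b, R) = -2/R
Q(f) = -⅔ - f (Q(f) = -2*f + (f - (-2)/(-3)) = -2*f + (f - (-2)*(-1)/3) = -2*f + (f - 1*⅔) = -2*f + (f - ⅔) = -2*f + (-⅔ + f) = -⅔ - f)
√(Q(2*70) + n(31)) = √((-⅔ - 2*70) + 135) = √((-⅔ - 1*140) + 135) = √((-⅔ - 140) + 135) = √(-422/3 + 135) = √(-17/3) = I*√51/3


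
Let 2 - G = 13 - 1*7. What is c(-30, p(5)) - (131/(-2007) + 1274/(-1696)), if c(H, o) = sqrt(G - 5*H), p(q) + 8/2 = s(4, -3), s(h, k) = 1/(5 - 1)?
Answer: 1389547/1701936 + sqrt(146) ≈ 12.899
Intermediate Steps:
G = -4 (G = 2 - (13 - 1*7) = 2 - (13 - 7) = 2 - 1*6 = 2 - 6 = -4)
s(h, k) = 1/4
p(q) = -15/4 (p(q) = -4 + 1/4 = -15/4)
c(H, o) = sqrt(-4 - 5*H)
c(-30, p(5)) - (131/(-2007) + 1274/(-1696)) = sqrt(-4 - 5*(-30)) - (131/(-2007) + 1274/(-1696)) = sqrt(-4 + 150) - (131*(-1/2007) + 1274*(-1/1696)) = sqrt(146) - (-131/2007 - 637/848) = sqrt(146) - 1*(-1389547/1701936) = sqrt(146) + 1389547/1701936 = 1389547/1701936 + sqrt(146)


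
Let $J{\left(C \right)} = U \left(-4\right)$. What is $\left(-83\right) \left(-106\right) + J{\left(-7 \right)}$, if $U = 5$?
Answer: $8778$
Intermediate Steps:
$J{\left(C \right)} = -20$ ($J{\left(C \right)} = 5 \left(-4\right) = -20$)
$\left(-83\right) \left(-106\right) + J{\left(-7 \right)} = \left(-83\right) \left(-106\right) - 20 = 8798 - 20 = 8778$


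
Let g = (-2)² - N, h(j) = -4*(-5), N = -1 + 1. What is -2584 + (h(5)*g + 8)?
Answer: -2496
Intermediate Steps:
N = 0
h(j) = 20
g = 4 (g = (-2)² - 1*0 = 4 + 0 = 4)
-2584 + (h(5)*g + 8) = -2584 + (20*4 + 8) = -2584 + (80 + 8) = -2584 + 88 = -2496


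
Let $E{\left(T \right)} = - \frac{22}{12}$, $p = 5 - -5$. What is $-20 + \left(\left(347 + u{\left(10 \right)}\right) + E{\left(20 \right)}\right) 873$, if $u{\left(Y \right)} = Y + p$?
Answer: $\frac{637541}{2} \approx 3.1877 \cdot 10^{5}$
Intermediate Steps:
$p = 10$ ($p = 5 + 5 = 10$)
$u{\left(Y \right)} = 10 + Y$ ($u{\left(Y \right)} = Y + 10 = 10 + Y$)
$E{\left(T \right)} = - \frac{11}{6}$ ($E{\left(T \right)} = \left(-22\right) \frac{1}{12} = - \frac{11}{6}$)
$-20 + \left(\left(347 + u{\left(10 \right)}\right) + E{\left(20 \right)}\right) 873 = -20 + \left(\left(347 + \left(10 + 10\right)\right) - \frac{11}{6}\right) 873 = -20 + \left(\left(347 + 20\right) - \frac{11}{6}\right) 873 = -20 + \left(367 - \frac{11}{6}\right) 873 = -20 + \frac{2191}{6} \cdot 873 = -20 + \frac{637581}{2} = \frac{637541}{2}$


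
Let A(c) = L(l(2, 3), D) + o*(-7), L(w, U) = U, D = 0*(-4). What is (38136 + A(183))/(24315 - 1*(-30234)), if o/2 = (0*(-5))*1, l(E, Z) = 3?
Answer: 12712/18183 ≈ 0.69911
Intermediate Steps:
D = 0
o = 0 (o = 2*((0*(-5))*1) = 2*(0*1) = 2*0 = 0)
A(c) = 0 (A(c) = 0 + 0*(-7) = 0 + 0 = 0)
(38136 + A(183))/(24315 - 1*(-30234)) = (38136 + 0)/(24315 - 1*(-30234)) = 38136/(24315 + 30234) = 38136/54549 = 38136*(1/54549) = 12712/18183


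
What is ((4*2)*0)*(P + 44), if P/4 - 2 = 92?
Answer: 0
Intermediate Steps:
P = 376 (P = 8 + 4*92 = 8 + 368 = 376)
((4*2)*0)*(P + 44) = ((4*2)*0)*(376 + 44) = (8*0)*420 = 0*420 = 0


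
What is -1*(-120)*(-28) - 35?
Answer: -3395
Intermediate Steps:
-1*(-120)*(-28) - 35 = 120*(-28) - 35 = -3360 - 35 = -3395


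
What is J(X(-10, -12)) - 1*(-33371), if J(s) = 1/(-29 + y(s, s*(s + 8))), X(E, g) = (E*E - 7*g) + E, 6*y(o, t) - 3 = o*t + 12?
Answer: 61292215363/1836691 ≈ 33371.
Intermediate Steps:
y(o, t) = 5/2 + o*t/6 (y(o, t) = 1/2 + (o*t + 12)/6 = 1/2 + (12 + o*t)/6 = 1/2 + (2 + o*t/6) = 5/2 + o*t/6)
X(E, g) = E + E**2 - 7*g (X(E, g) = (E**2 - 7*g) + E = E + E**2 - 7*g)
J(s) = 1/(-53/2 + s**2*(8 + s)/6) (J(s) = 1/(-29 + (5/2 + s*(s*(s + 8))/6)) = 1/(-29 + (5/2 + s*(s*(8 + s))/6)) = 1/(-29 + (5/2 + s**2*(8 + s)/6)) = 1/(-53/2 + s**2*(8 + s)/6))
J(X(-10, -12)) - 1*(-33371) = 6/(-159 + (-10 + (-10)**2 - 7*(-12))**2*(8 + (-10 + (-10)**2 - 7*(-12)))) - 1*(-33371) = 6/(-159 + (-10 + 100 + 84)**2*(8 + (-10 + 100 + 84))) + 33371 = 6/(-159 + 174**2*(8 + 174)) + 33371 = 6/(-159 + 30276*182) + 33371 = 6/(-159 + 5510232) + 33371 = 6/5510073 + 33371 = 6*(1/5510073) + 33371 = 2/1836691 + 33371 = 61292215363/1836691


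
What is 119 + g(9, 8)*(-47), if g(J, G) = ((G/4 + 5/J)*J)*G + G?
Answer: -8905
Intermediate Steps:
g(J, G) = G + G*J*(5/J + G/4) (g(J, G) = ((G*(¼) + 5/J)*J)*G + G = ((G/4 + 5/J)*J)*G + G = ((5/J + G/4)*J)*G + G = (J*(5/J + G/4))*G + G = G*J*(5/J + G/4) + G = G + G*J*(5/J + G/4))
119 + g(9, 8)*(-47) = 119 + ((¼)*8*(24 + 8*9))*(-47) = 119 + ((¼)*8*(24 + 72))*(-47) = 119 + ((¼)*8*96)*(-47) = 119 + 192*(-47) = 119 - 9024 = -8905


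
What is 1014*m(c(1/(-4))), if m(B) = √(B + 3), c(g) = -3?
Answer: 0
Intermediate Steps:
m(B) = √(3 + B)
1014*m(c(1/(-4))) = 1014*√(3 - 3) = 1014*√0 = 1014*0 = 0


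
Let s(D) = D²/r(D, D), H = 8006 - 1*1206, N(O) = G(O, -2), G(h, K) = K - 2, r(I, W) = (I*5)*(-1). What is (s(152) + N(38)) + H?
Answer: 33828/5 ≈ 6765.6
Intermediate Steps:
r(I, W) = -5*I (r(I, W) = (5*I)*(-1) = -5*I)
G(h, K) = -2 + K
N(O) = -4 (N(O) = -2 - 2 = -4)
H = 6800 (H = 8006 - 1206 = 6800)
s(D) = -D/5 (s(D) = D²/((-5*D)) = (-1/(5*D))*D² = -D/5)
(s(152) + N(38)) + H = (-⅕*152 - 4) + 6800 = (-152/5 - 4) + 6800 = -172/5 + 6800 = 33828/5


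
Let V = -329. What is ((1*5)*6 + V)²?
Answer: 89401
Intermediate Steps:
((1*5)*6 + V)² = ((1*5)*6 - 329)² = (5*6 - 329)² = (30 - 329)² = (-299)² = 89401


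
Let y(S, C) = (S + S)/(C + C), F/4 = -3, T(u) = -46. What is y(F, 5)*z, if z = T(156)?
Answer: 552/5 ≈ 110.40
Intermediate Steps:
F = -12 (F = 4*(-3) = -12)
y(S, C) = S/C (y(S, C) = (2*S)/((2*C)) = (2*S)*(1/(2*C)) = S/C)
z = -46
y(F, 5)*z = -12/5*(-46) = 552/5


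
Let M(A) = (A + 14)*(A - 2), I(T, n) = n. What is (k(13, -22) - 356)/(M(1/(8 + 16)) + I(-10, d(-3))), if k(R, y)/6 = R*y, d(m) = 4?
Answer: 1193472/13535 ≈ 88.177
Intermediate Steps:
M(A) = (-2 + A)*(14 + A) (M(A) = (14 + A)*(-2 + A) = (-2 + A)*(14 + A))
k(R, y) = 6*R*y (k(R, y) = 6*(R*y) = 6*R*y)
(k(13, -22) - 356)/(M(1/(8 + 16)) + I(-10, d(-3))) = (6*13*(-22) - 356)/((-28 + (1/(8 + 16))² + 12/(8 + 16)) + 4) = (-1716 - 356)/((-28 + (1/24)² + 12/24) + 4) = -2072/((-28 + (1/24)² + 12*(1/24)) + 4) = -2072/((-28 + 1/576 + ½) + 4) = -2072/(-15839/576 + 4) = -2072/(-13535/576) = -2072*(-576/13535) = 1193472/13535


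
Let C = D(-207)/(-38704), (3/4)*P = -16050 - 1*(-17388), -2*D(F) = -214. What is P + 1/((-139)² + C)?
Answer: 1334075019272/747799877 ≈ 1784.0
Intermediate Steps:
D(F) = 107 (D(F) = -½*(-214) = 107)
P = 1784 (P = 4*(-16050 - 1*(-17388))/3 = 4*(-16050 + 17388)/3 = (4/3)*1338 = 1784)
C = -107/38704 (C = 107/(-38704) = 107*(-1/38704) = -107/38704 ≈ -0.0027646)
P + 1/((-139)² + C) = 1784 + 1/((-139)² - 107/38704) = 1784 + 1/(19321 - 107/38704) = 1784 + 1/(747799877/38704) = 1784 + 38704/747799877 = 1334075019272/747799877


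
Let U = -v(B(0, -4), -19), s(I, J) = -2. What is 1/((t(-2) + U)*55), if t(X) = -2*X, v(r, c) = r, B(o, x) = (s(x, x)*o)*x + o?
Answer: 1/220 ≈ 0.0045455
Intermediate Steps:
B(o, x) = o - 2*o*x (B(o, x) = (-2*o)*x + o = -2*o*x + o = o - 2*o*x)
U = 0 (U = -0*(1 - 2*(-4)) = -0*(1 + 8) = -0*9 = -1*0 = 0)
1/((t(-2) + U)*55) = 1/((-2*(-2) + 0)*55) = 1/((4 + 0)*55) = 1/(4*55) = 1/220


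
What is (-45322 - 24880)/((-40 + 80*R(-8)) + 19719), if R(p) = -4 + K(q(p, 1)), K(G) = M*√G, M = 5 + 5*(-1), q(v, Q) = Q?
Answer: -70202/19359 ≈ -3.6263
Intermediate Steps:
M = 0 (M = 5 - 5 = 0)
K(G) = 0 (K(G) = 0*√G = 0)
R(p) = -4 (R(p) = -4 + 0 = -4)
(-45322 - 24880)/((-40 + 80*R(-8)) + 19719) = (-45322 - 24880)/((-40 + 80*(-4)) + 19719) = -70202/((-40 - 320) + 19719) = -70202/(-360 + 19719) = -70202/19359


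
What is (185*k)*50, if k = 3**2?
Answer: 83250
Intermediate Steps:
k = 9
(185*k)*50 = (185*9)*50 = 1665*50 = 83250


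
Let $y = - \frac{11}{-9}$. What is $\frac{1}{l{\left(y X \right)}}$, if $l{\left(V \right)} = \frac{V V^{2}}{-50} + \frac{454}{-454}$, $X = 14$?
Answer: $- \frac{18225}{1844357} \approx -0.0098815$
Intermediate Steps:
$y = \frac{11}{9}$ ($y = \left(-11\right) \left(- \frac{1}{9}\right) = \frac{11}{9} \approx 1.2222$)
$l{\left(V \right)} = -1 - \frac{V^{3}}{50}$ ($l{\left(V \right)} = V^{3} \left(- \frac{1}{50}\right) + 454 \left(- \frac{1}{454}\right) = - \frac{V^{3}}{50} - 1 = -1 - \frac{V^{3}}{50}$)
$\frac{1}{l{\left(y X \right)}} = \frac{1}{-1 - \frac{\left(\frac{11}{9} \cdot 14\right)^{3}}{50}} = \frac{1}{-1 - \frac{\left(\frac{154}{9}\right)^{3}}{50}} = \frac{1}{-1 - \frac{1826132}{18225}} = \frac{1}{- \frac{1844357}{18225}} = - \frac{18225}{1844357}$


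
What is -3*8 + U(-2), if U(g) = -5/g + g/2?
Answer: -45/2 ≈ -22.500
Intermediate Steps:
U(g) = g/2 - 5/g (U(g) = -5/g + g*(½) = -5/g + g/2 = g/2 - 5/g)
-3*8 + U(-2) = -3*8 + ((½)*(-2) - 5/(-2)) = -24 + (-1 - 5*(-½)) = -24 + (-1 + 5/2) = -24 + 3/2 = -45/2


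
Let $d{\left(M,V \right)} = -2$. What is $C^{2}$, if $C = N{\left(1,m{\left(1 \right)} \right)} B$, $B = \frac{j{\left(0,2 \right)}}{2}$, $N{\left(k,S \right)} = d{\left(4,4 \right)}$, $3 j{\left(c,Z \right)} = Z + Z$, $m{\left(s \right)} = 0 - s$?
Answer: $\frac{16}{9} \approx 1.7778$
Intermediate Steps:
$m{\left(s \right)} = - s$
$j{\left(c,Z \right)} = \frac{2 Z}{3}$ ($j{\left(c,Z \right)} = \frac{Z + Z}{3} = \frac{2 Z}{3}$)
$N{\left(k,S \right)} = -2$
$B = \frac{2}{3}$ ($B = \frac{\frac{2}{3} \cdot 2}{2} = \frac{4}{3} \cdot \frac{1}{2} = \frac{2}{3} \approx 0.66667$)
$C = - \frac{4}{3}$ ($C = \left(-2\right) \frac{2}{3} = - \frac{4}{3} \approx -1.3333$)
$C^{2} = \left(- \frac{4}{3}\right)^{2} = \frac{16}{9}$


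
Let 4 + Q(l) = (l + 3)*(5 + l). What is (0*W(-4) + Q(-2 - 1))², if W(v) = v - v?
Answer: 16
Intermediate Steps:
W(v) = 0
Q(l) = -4 + (3 + l)*(5 + l) (Q(l) = -4 + (l + 3)*(5 + l) = -4 + (3 + l)*(5 + l))
(0*W(-4) + Q(-2 - 1))² = (0*0 + (11 + (-2 - 1)² + 8*(-2 - 1)))² = (0 + (11 + (-3)² + 8*(-3)))² = (0 + (11 + 9 - 24))² = (0 - 4)² = (-4)² = 16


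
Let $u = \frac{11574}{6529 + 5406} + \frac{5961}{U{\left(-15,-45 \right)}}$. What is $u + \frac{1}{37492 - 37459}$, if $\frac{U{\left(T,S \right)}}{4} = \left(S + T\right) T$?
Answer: $\frac{2535843}{954800} \approx 2.6559$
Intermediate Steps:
$U{\left(T,S \right)} = 4 T \left(S + T\right)$ ($U{\left(T,S \right)} = 4 \left(S + T\right) T = 4 T \left(S + T\right)$)
$u = \frac{7520729}{2864400}$ ($u = \frac{11574}{6529 + 5406} + \frac{5961}{4 \left(-15\right) \left(-45 - 15\right)} = \frac{11574}{11935} + \frac{5961}{4 \left(-15\right) \left(-60\right)} = 11574 \cdot \frac{1}{11935} + \frac{5961}{3600} = \frac{11574}{11935} + 5961 \cdot \frac{1}{3600} = \frac{11574}{11935} + \frac{1987}{1200} = \frac{7520729}{2864400} \approx 2.6256$)
$u + \frac{1}{37492 - 37459} = \frac{7520729}{2864400} + \frac{1}{37492 - 37459} = \frac{7520729}{2864400} + \frac{1}{33} = \frac{2535843}{954800}$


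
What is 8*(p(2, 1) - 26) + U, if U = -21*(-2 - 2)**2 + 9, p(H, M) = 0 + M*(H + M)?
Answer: -511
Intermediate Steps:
p(H, M) = M*(H + M)
U = -327 (U = -21*(-4)**2 + 9 = -21*16 + 9 = -336 + 9 = -327)
8*(p(2, 1) - 26) + U = 8*(1*(2 + 1) - 26) - 327 = 8*(1*3 - 26) - 327 = 8*(3 - 26) - 327 = 8*(-23) - 327 = -184 - 327 = -511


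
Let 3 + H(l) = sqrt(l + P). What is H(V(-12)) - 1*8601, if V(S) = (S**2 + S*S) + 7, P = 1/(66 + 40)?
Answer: -8604 + sqrt(3314726)/106 ≈ -8586.8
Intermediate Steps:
P = 1/106 ≈ 0.0094340
V(S) = 7 + 2*S**2 (V(S) = (S**2 + S**2) + 7 = 2*S**2 + 7 = 7 + 2*S**2)
H(l) = -3 + sqrt(1/106 + l) (H(l) = -3 + sqrt(l + 1/106) = -3 + sqrt(1/106 + l))
H(V(-12)) - 1*8601 = (-3 + sqrt(106 + 11236*(7 + 2*(-12)**2))/106) - 1*8601 = (-3 + sqrt(106 + 11236*(7 + 2*144))/106) - 8601 = (-3 + sqrt(106 + 11236*(7 + 288))/106) - 8601 = (-3 + sqrt(106 + 11236*295)/106) - 8601 = (-3 + sqrt(106 + 3314620)/106) - 8601 = (-3 + sqrt(3314726)/106) - 8601 = -8604 + sqrt(3314726)/106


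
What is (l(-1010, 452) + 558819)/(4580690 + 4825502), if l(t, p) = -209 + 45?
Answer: 558655/9406192 ≈ 0.059392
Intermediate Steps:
l(t, p) = -164
(l(-1010, 452) + 558819)/(4580690 + 4825502) = (-164 + 558819)/(4580690 + 4825502) = 558655/9406192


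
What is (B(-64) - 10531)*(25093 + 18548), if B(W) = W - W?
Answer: -459583371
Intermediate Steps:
B(W) = 0
(B(-64) - 10531)*(25093 + 18548) = (0 - 10531)*(25093 + 18548) = -10531*43641 = -459583371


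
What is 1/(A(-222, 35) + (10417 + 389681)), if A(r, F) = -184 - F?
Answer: 1/399879 ≈ 2.5008e-6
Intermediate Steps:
1/(A(-222, 35) + (10417 + 389681)) = 1/((-184 - 1*35) + (10417 + 389681)) = 1/((-184 - 35) + 400098) = 1/(-219 + 400098) = 1/399879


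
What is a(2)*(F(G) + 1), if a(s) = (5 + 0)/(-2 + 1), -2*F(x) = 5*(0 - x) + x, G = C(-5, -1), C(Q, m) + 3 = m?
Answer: 35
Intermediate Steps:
C(Q, m) = -3 + m
G = -4 (G = -3 - 1 = -4)
F(x) = 2*x (F(x) = -(5*(0 - x) + x)/2 = -(5*(-x) + x)/2 = -(-5*x + x)/2 = -(-2)*x = 2*x)
a(s) = -5 (a(s) = 5/(-1) = 5*(-1) = -5)
a(2)*(F(G) + 1) = -5*(2*(-4) + 1) = -5*(-8 + 1) = -5*(-7) = 35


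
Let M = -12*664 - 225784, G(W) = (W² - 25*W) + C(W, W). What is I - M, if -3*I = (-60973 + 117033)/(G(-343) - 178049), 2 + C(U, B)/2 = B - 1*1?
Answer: 36827917412/157551 ≈ 2.3375e+5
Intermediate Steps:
C(U, B) = -6 + 2*B (C(U, B) = -4 + 2*(B - 1*1) = -4 + 2*(B - 1) = -4 + 2*(-1 + B) = -4 + (-2 + 2*B) = -6 + 2*B)
G(W) = -6 + W² - 23*W (G(W) = (W² - 25*W) + (-6 + 2*W) = -6 + W² - 23*W)
I = 56060/157551 (I = -(-60973 + 117033)/(3*((-6 + (-343)² - 23*(-343)) - 178049)) = -56060/(3*((-6 + 117649 + 7889) - 178049)) = -56060/(3*(125532 - 178049)) = -56060/(3*(-52517)) = -56060*(-1)/(3*52517) = -⅓*(-56060/52517) = 56060/157551 ≈ 0.35582)
M = -233752 (M = -7968 - 225784 = -233752)
I - M = 56060/157551 - 1*(-233752) = 56060/157551 + 233752 = 36827917412/157551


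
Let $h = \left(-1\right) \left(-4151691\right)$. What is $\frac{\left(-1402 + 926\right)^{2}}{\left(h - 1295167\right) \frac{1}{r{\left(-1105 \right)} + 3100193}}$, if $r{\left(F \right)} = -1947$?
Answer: $\frac{175497046424}{714131} \approx 2.4575 \cdot 10^{5}$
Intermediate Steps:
$h = 4151691$
$\frac{\left(-1402 + 926\right)^{2}}{\left(h - 1295167\right) \frac{1}{r{\left(-1105 \right)} + 3100193}} = \frac{\left(-1402 + 926\right)^{2}}{\left(4151691 - 1295167\right) \frac{1}{-1947 + 3100193}} = \frac{\left(-476\right)^{2}}{2856524 \cdot \frac{1}{3098246}} = \frac{226576}{2856524 \cdot \frac{1}{3098246}} = \frac{226576}{\frac{1428262}{1549123}} = 226576 \cdot \frac{1549123}{1428262} = \frac{175497046424}{714131}$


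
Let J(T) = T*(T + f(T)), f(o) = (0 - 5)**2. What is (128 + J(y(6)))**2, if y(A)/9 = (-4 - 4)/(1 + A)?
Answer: 1308736/2401 ≈ 545.08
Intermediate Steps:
f(o) = 25 (f(o) = (-5)**2 = 25)
y(A) = -72/(1 + A) (y(A) = 9*((-4 - 4)/(1 + A)) = 9*(-8/(1 + A)) = -72/(1 + A))
J(T) = T*(25 + T) (J(T) = T*(T + 25) = T*(25 + T))
(128 + J(y(6)))**2 = (128 + (-72/(1 + 6))*(25 - 72/(1 + 6)))**2 = (128 + (-72/7)*(25 - 72/7))**2 = (128 + (-72*1/7)*(25 - 72*1/7))**2 = (128 - 72*(25 - 72/7)/7)**2 = (128 - 72/7*103/7)**2 = (128 - 7416/49)**2 = (-1144/49)**2 = 1308736/2401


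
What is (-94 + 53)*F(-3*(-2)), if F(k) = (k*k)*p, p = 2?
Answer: -2952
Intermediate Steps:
F(k) = 2*k² (F(k) = (k*k)*2 = k²*2 = 2*k²)
(-94 + 53)*F(-3*(-2)) = (-94 + 53)*(2*(-3*(-2))²) = -82*6² = -82*36 = -41*72 = -2952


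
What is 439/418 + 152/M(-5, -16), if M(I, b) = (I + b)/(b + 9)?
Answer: 64853/1254 ≈ 51.717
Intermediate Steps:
M(I, b) = (I + b)/(9 + b)
439/418 + 152/M(-5, -16) = 439/418 + 152/(((-5 - 16)/(9 - 16))) = 439*(1/418) + 152/((-21/(-7))) = 439/418 + 152/((-⅐*(-21))) = 439/418 + 152/3 = 64853/1254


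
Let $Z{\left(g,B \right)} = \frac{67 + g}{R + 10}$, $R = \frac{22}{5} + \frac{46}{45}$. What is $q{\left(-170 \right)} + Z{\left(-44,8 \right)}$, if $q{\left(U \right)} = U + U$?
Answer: $- \frac{234925}{694} \approx -338.51$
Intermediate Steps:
$q{\left(U \right)} = 2 U$
$R = \frac{244}{45}$ ($R = 22 \cdot \frac{1}{5} + 46 \cdot \frac{1}{45} = \frac{22}{5} + \frac{46}{45} = \frac{244}{45} \approx 5.4222$)
$Z{\left(g,B \right)} = \frac{3015}{694} + \frac{45 g}{694}$ ($Z{\left(g,B \right)} = \frac{67 + g}{\frac{244}{45} + 10} = \frac{67 + g}{\frac{694}{45}} = \left(67 + g\right) \frac{45}{694} = \frac{3015}{694} + \frac{45 g}{694}$)
$q{\left(-170 \right)} + Z{\left(-44,8 \right)} = 2 \left(-170\right) + \left(\frac{3015}{694} + \frac{45}{694} \left(-44\right)\right) = -340 + \left(\frac{3015}{694} - \frac{990}{347}\right) = -340 + \frac{1035}{694} = - \frac{234925}{694}$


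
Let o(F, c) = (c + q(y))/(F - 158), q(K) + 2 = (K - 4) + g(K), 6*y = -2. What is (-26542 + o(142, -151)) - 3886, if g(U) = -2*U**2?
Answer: -2190107/72 ≈ -30418.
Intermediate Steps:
y = -1/3 (y = (1/6)*(-2) = -1/3 ≈ -0.33333)
q(K) = -6 + K - 2*K**2 (q(K) = -2 + ((K - 4) - 2*K**2) = -2 + ((-4 + K) - 2*K**2) = -2 + (-4 + K - 2*K**2) = -6 + K - 2*K**2)
o(F, c) = (-59/9 + c)/(-158 + F) (o(F, c) = (c + (-6 - 1/3 - 2*(-1/3)**2))/(F - 158) = (c + (-6 - 1/3 - 2*1/9))/(-158 + F) = (c + (-6 - 1/3 - 2/9))/(-158 + F) = (c - 59/9)/(-158 + F) = (-59/9 + c)/(-158 + F))
(-26542 + o(142, -151)) - 3886 = (-26542 + (-59/9 - 151)/(-158 + 142)) - 3886 = (-26542 - 1418/9/(-16)) - 3886 = (-26542 - 1/16*(-1418/9)) - 3886 = (-26542 + 709/72) - 3886 = -1910315/72 - 3886 = -2190107/72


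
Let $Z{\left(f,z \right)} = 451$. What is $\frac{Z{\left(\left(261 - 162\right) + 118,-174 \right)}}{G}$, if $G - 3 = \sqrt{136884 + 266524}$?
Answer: $- \frac{33}{9839} + \frac{44 \sqrt{25213}}{9839} \approx 0.70674$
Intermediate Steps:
$G = 3 + 4 \sqrt{25213}$ ($G = 3 + \sqrt{136884 + 266524} = 3 + \sqrt{403408} = 3 + 4 \sqrt{25213} \approx 638.14$)
$\frac{Z{\left(\left(261 - 162\right) + 118,-174 \right)}}{G} = \frac{451}{3 + 4 \sqrt{25213}}$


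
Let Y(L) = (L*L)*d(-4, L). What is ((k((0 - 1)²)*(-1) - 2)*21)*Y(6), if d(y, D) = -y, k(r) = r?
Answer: -9072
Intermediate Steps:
Y(L) = 4*L² (Y(L) = (L*L)*(-1*(-4)) = L²*4 = 4*L²)
((k((0 - 1)²)*(-1) - 2)*21)*Y(6) = (((0 - 1)²*(-1) - 2)*21)*(4*6²) = (((-1)²*(-1) - 2)*21)*(4*36) = ((1*(-1) - 2)*21)*144 = ((-1 - 2)*21)*144 = -3*21*144 = -63*144 = -9072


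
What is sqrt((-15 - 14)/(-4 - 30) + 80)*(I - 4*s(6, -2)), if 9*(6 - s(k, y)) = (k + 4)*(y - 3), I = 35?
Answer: -101*sqrt(93466)/306 ≈ -100.91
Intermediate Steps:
s(k, y) = 6 - (-3 + y)*(4 + k)/9 (s(k, y) = 6 - (k + 4)*(y - 3)/9 = 6 - (4 + k)*(-3 + y)/9 = 6 - (-3 + y)*(4 + k)/9)
sqrt((-15 - 14)/(-4 - 30) + 80)*(I - 4*s(6, -2)) = sqrt((-15 - 14)/(-4 - 30) + 80)*(35 - 4*(22/3 - 4/9*(-2) + (1/3)*6 - 1/9*6*(-2))) = sqrt(-29/(-34) + 80)*(35 - 4*(22/3 + 8/9 + 2 + 4/3)) = sqrt(-29*(-1/34) + 80)*(35 - 4*104/9) = sqrt(29/34 + 80)*(35 - 416/9) = sqrt(2749/34)*(-101/9) = (sqrt(93466)/34)*(-101/9) = -101*sqrt(93466)/306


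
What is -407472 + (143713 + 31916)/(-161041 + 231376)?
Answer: -9553122497/23445 ≈ -4.0747e+5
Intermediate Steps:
-407472 + (143713 + 31916)/(-161041 + 231376) = -407472 + 175629/70335 = -407472 + 175629*(1/70335) = -407472 + 58543/23445 = -9553122497/23445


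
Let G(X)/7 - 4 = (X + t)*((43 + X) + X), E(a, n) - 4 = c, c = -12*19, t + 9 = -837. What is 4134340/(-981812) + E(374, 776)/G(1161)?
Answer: -770006974211/182857330487 ≈ -4.2110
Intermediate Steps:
t = -846 (t = -9 - 837 = -846)
c = -228
E(a, n) = -224 (E(a, n) = 4 - 228 = -224)
G(X) = 28 + 7*(-846 + X)*(43 + 2*X) (G(X) = 28 + 7*((X - 846)*((43 + X) + X)) = 28 + 7*((-846 + X)*(43 + 2*X)) = 28 + 7*(-846 + X)*(43 + 2*X))
4134340/(-981812) + E(374, 776)/G(1161) = 4134340/(-981812) - 224/(-254618 - 11543*1161 + 14*1161²) = 4134340*(-1/981812) - 224/(-254618 - 13401423 + 14*1347921) = -1033585/245453 - 224/(-254618 - 13401423 + 18870894) = -1033585/245453 - 224/5214853 = -1033585/245453 - 224*1/5214853 = -1033585/245453 - 32/744979 = -770006974211/182857330487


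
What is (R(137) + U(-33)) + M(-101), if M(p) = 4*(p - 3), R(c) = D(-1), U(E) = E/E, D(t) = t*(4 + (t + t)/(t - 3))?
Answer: -839/2 ≈ -419.50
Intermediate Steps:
D(t) = t*(4 + 2*t/(-3 + t)) (D(t) = t*(4 + (2*t)/(-3 + t)) = t*(4 + 2*t/(-3 + t)))
U(E) = 1
R(c) = -9/2 (R(c) = 6*(-1)*(-2 - 1)/(-3 - 1) = 6*(-1)*(-3)/(-4) = 6*(-1)*(-¼)*(-3) = -9/2)
M(p) = -12 + 4*p (M(p) = 4*(-3 + p) = -12 + 4*p)
(R(137) + U(-33)) + M(-101) = (-9/2 + 1) + (-12 + 4*(-101)) = -7/2 + (-12 - 404) = -7/2 - 416 = -839/2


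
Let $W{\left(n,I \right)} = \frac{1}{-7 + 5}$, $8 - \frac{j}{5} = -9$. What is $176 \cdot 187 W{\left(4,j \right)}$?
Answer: $-16456$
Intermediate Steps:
$j = 85$ ($j = 40 - -45 = 40 + 45 = 85$)
$W{\left(n,I \right)} = - \frac{1}{2}$ ($W{\left(n,I \right)} = \frac{1}{-2} = - \frac{1}{2}$)
$176 \cdot 187 W{\left(4,j \right)} = 176 \cdot 187 \left(- \frac{1}{2}\right) = 32912 \left(- \frac{1}{2}\right) = -16456$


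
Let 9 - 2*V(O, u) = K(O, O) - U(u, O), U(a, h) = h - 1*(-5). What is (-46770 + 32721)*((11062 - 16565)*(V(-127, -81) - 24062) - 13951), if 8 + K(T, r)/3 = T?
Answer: -1848789352053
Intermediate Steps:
U(a, h) = 5 + h (U(a, h) = h + 5 = 5 + h)
K(T, r) = -24 + 3*T
V(O, u) = 19 - O (V(O, u) = 9/2 - ((-24 + 3*O) - (5 + O))/2 = 9/2 - ((-24 + 3*O) + (-5 - O))/2 = 9/2 - (-29 + 2*O)/2 = 9/2 + (29/2 - O) = 19 - O)
(-46770 + 32721)*((11062 - 16565)*(V(-127, -81) - 24062) - 13951) = (-46770 + 32721)*((11062 - 16565)*((19 - 1*(-127)) - 24062) - 13951) = -14049*(-5503*((19 + 127) - 24062) - 13951) = -14049*(-5503*(146 - 24062) - 13951) = -14049*(-5503*(-23916) - 13951) = -14049*(131609748 - 13951) = -14049*131595797 = -1848789352053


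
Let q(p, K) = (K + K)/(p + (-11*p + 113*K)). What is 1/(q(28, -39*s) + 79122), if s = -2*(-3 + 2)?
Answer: 4547/359767812 ≈ 1.2639e-5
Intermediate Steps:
s = 2 (s = -2*(-1) = 2)
q(p, K) = 2*K/(-10*p + 113*K) (q(p, K) = (2*K)/(-10*p + 113*K) = 2*K/(-10*p + 113*K))
1/(q(28, -39*s) + 79122) = 1/(2*(-39*2)/(-10*28 + 113*(-39*2)) + 79122) = 1/(2*(-78)/(-280 + 113*(-78)) + 79122) = 1/(2*(-78)/(-280 - 8814) + 79122) = 1/(2*(-78)/(-9094) + 79122) = 1/(2*(-78)*(-1/9094) + 79122) = 1/(78/4547 + 79122) = 1/(359767812/4547) = 4547/359767812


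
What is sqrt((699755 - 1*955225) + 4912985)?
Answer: sqrt(4657515) ≈ 2158.1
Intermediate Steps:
sqrt((699755 - 1*955225) + 4912985) = sqrt((699755 - 955225) + 4912985) = sqrt(-255470 + 4912985) = sqrt(4657515)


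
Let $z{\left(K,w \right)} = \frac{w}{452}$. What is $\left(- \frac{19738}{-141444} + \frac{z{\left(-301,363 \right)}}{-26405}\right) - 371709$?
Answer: $- \frac{156874393020714413}{422035656660} \approx -3.7171 \cdot 10^{5}$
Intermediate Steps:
$z{\left(K,w \right)} = \frac{w}{452}$ ($z{\left(K,w \right)} = w \frac{1}{452} = \frac{w}{452}$)
$\left(- \frac{19738}{-141444} + \frac{z{\left(-301,363 \right)}}{-26405}\right) - 371709 = \left(- \frac{19738}{-141444} + \frac{\frac{1}{452} \cdot 363}{-26405}\right) - 371709 = \left(\left(-19738\right) \left(- \frac{1}{141444}\right) + \frac{363}{452} \left(- \frac{1}{26405}\right)\right) - 371709 = \left(\frac{9869}{70722} - \frac{363}{11935060}\right) - 371709 = \frac{58880717527}{422035656660} - 371709 = - \frac{156874393020714413}{422035656660}$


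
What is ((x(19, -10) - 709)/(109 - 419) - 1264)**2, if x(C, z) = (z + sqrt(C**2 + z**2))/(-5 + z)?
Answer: (5866975 - sqrt(461))**2/21622500 ≈ 1.5919e+6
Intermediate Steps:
x(C, z) = (z + sqrt(C**2 + z**2))/(-5 + z)
((x(19, -10) - 709)/(109 - 419) - 1264)**2 = (((-10 + sqrt(19**2 + (-10)**2))/(-5 - 10) - 709)/(109 - 419) - 1264)**2 = (((-10 + sqrt(361 + 100))/(-15) - 709)/(-310) - 1264)**2 = ((-(-10 + sqrt(461))/15 - 709)*(-1/310) - 1264)**2 = (((2/3 - sqrt(461)/15) - 709)*(-1/310) - 1264)**2 = ((-2125/3 - sqrt(461)/15)*(-1/310) - 1264)**2 = ((425/186 + sqrt(461)/4650) - 1264)**2 = (-234679/186 + sqrt(461)/4650)**2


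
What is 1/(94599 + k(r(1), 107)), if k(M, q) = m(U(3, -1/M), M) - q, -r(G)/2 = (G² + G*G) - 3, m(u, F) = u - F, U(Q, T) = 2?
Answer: 1/94492 ≈ 1.0583e-5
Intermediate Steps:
r(G) = 6 - 4*G² (r(G) = -2*((G² + G*G) - 3) = -2*((G² + G²) - 3) = -2*(2*G² - 3) = -2*(-3 + 2*G²) = 6 - 4*G²)
k(M, q) = 2 - M - q (k(M, q) = (2 - M) - q = 2 - M - q)
1/(94599 + k(r(1), 107)) = 1/(94599 + (2 - (6 - 4*1²) - 1*107)) = 1/(94599 + (2 - (6 - 4*1) - 107)) = 1/(94599 + (2 - (6 - 4) - 107)) = 1/(94599 + (2 - 1*2 - 107)) = 1/(94599 + (2 - 2 - 107)) = 1/(94599 - 107) = 1/94492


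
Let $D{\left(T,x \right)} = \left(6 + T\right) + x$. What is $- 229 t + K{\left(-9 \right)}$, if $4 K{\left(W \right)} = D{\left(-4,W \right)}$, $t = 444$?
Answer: $- \frac{406711}{4} \approx -1.0168 \cdot 10^{5}$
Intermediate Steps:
$D{\left(T,x \right)} = 6 + T + x$
$K{\left(W \right)} = \frac{1}{2} + \frac{W}{4}$ ($K{\left(W \right)} = \frac{6 - 4 + W}{4} = \frac{2 + W}{4} = \frac{1}{2} + \frac{W}{4}$)
$- 229 t + K{\left(-9 \right)} = \left(-229\right) 444 + \left(\frac{1}{2} + \frac{1}{4} \left(-9\right)\right) = -101676 + \left(\frac{1}{2} - \frac{9}{4}\right) = -101676 - \frac{7}{4} = - \frac{406711}{4}$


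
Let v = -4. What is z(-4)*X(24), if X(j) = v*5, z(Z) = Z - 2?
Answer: 120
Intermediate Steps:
z(Z) = -2 + Z
X(j) = -20 (X(j) = -4*5 = -20)
z(-4)*X(24) = (-2 - 4)*(-20) = -6*(-20) = 120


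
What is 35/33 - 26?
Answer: -823/33 ≈ -24.939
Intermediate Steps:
35/33 - 26 = -823/33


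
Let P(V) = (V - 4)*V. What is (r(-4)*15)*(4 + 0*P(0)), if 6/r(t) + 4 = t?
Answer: -45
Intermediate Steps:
P(V) = V*(-4 + V) (P(V) = (-4 + V)*V = V*(-4 + V))
r(t) = 6/(-4 + t)
(r(-4)*15)*(4 + 0*P(0)) = ((6/(-4 - 4))*15)*(4 + 0*(0*(-4 + 0))) = ((6/(-8))*15)*(4 + 0*(0*(-4))) = ((6*(-⅛))*15)*(4 + 0*0) = (-¾*15)*(4 + 0) = -45/4*4 = -45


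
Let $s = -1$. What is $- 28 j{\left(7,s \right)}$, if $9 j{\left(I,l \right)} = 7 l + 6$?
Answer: $\frac{28}{9} \approx 3.1111$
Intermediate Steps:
$j{\left(I,l \right)} = \frac{2}{3} + \frac{7 l}{9}$ ($j{\left(I,l \right)} = \frac{7 l + 6}{9} = \frac{6 + 7 l}{9} = \frac{2}{3} + \frac{7 l}{9}$)
$- 28 j{\left(7,s \right)} = - 28 \left(\frac{2}{3} + \frac{7}{9} \left(-1\right)\right) = - 28 \left(\frac{2}{3} - \frac{7}{9}\right) = \left(-28\right) \left(- \frac{1}{9}\right) = \frac{28}{9}$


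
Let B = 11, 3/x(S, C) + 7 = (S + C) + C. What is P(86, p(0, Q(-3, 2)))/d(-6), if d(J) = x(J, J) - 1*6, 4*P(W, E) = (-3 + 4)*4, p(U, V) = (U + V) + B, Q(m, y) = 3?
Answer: -25/153 ≈ -0.16340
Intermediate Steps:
x(S, C) = 3/(-7 + S + 2*C) (x(S, C) = 3/(-7 + ((S + C) + C)) = 3/(-7 + ((C + S) + C)) = 3/(-7 + (S + 2*C)) = 3/(-7 + S + 2*C))
p(U, V) = 11 + U + V (p(U, V) = (U + V) + 11 = 11 + U + V)
P(W, E) = 1 (P(W, E) = ((-3 + 4)*4)/4 = (1*4)/4 = (1/4)*4 = 1)
d(J) = -6 + 3/(-7 + 3*J) (d(J) = 3/(-7 + J + 2*J) - 1*6 = 3/(-7 + 3*J) - 6 = -6 + 3/(-7 + 3*J))
P(86, p(0, Q(-3, 2)))/d(-6) = 1/(9*(5 - 2*(-6))/(-7 + 3*(-6))) = 1/(9*(5 + 12)/(-7 - 18)) = 1/(9*17/(-25)) = 1/(9*(-1/25)*17) = 1/(-153/25) = 1*(-25/153) = -25/153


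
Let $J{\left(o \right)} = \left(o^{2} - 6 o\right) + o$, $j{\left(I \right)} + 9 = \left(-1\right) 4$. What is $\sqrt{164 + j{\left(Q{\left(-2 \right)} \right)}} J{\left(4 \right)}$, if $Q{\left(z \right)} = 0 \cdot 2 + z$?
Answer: $- 4 \sqrt{151} \approx -49.153$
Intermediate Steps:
$Q{\left(z \right)} = z$ ($Q{\left(z \right)} = 0 + z = z$)
$j{\left(I \right)} = -13$ ($j{\left(I \right)} = -9 - 4 = -13$)
$J{\left(o \right)} = o^{2} - 5 o$
$\sqrt{164 + j{\left(Q{\left(-2 \right)} \right)}} J{\left(4 \right)} = \sqrt{164 - 13} \cdot 4 \left(-5 + 4\right) = \sqrt{151} \cdot 4 \left(-1\right) = \sqrt{151} \left(-4\right) = - 4 \sqrt{151}$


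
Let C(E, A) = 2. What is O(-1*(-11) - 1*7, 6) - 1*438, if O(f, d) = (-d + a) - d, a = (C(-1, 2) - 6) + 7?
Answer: -447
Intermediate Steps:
a = 3 (a = (2 - 6) + 7 = -4 + 7 = 3)
O(f, d) = 3 - 2*d (O(f, d) = (-d + 3) - d = (3 - d) - d = 3 - 2*d)
O(-1*(-11) - 1*7, 6) - 1*438 = (3 - 2*6) - 1*438 = (3 - 12) - 438 = -9 - 438 = -447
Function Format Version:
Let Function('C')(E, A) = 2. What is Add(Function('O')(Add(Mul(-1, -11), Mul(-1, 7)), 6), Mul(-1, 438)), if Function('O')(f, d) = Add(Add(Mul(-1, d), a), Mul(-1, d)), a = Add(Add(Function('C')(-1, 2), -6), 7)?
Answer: -447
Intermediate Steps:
a = 3 (a = Add(Add(2, -6), 7) = Add(-4, 7) = 3)
Function('O')(f, d) = Add(3, Mul(-2, d)) (Function('O')(f, d) = Add(Add(Mul(-1, d), 3), Mul(-1, d)) = Add(Add(3, Mul(-1, d)), Mul(-1, d)) = Add(3, Mul(-2, d)))
Add(Function('O')(Add(Mul(-1, -11), Mul(-1, 7)), 6), Mul(-1, 438)) = Add(Add(3, Mul(-2, 6)), Mul(-1, 438)) = Add(Add(3, -12), -438) = Add(-9, -438) = -447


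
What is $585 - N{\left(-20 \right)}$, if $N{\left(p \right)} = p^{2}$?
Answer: $185$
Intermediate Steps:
$585 - N{\left(-20 \right)} = 585 - \left(-20\right)^{2} = 585 - 400 = 185$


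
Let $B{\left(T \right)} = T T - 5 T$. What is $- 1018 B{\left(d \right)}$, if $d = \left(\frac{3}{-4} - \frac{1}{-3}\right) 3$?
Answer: $- \frac{63625}{8} \approx -7953.1$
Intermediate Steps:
$d = - \frac{5}{4}$ ($d = \left(3 \left(- \frac{1}{4}\right) - - \frac{1}{3}\right) 3 = \left(- \frac{3}{4} + \frac{1}{3}\right) 3 = \left(- \frac{5}{12}\right) 3 = - \frac{5}{4} \approx -1.25$)
$B{\left(T \right)} = T^{2} - 5 T$
$- 1018 B{\left(d \right)} = - 1018 \left(- \frac{5 \left(-5 - \frac{5}{4}\right)}{4}\right) = - 1018 \left(\left(- \frac{5}{4}\right) \left(- \frac{25}{4}\right)\right) = \left(-1018\right) \frac{125}{16} = - \frac{63625}{8}$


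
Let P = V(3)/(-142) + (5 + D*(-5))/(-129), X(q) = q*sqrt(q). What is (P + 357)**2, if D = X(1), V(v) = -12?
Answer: 642774609/5041 ≈ 1.2751e+5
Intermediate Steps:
X(q) = q**(3/2)
D = 1 (D = 1**(3/2) = 1)
P = 6/71 (P = -12/(-142) + (5 + 1*(-5))/(-129) = -12*(-1/142) + (5 - 5)*(-1/129) = 6/71 + 0*(-1/129) = 6/71 + 0 = 6/71 ≈ 0.084507)
(P + 357)**2 = (6/71 + 357)**2 = (25353/71)**2 = 642774609/5041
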